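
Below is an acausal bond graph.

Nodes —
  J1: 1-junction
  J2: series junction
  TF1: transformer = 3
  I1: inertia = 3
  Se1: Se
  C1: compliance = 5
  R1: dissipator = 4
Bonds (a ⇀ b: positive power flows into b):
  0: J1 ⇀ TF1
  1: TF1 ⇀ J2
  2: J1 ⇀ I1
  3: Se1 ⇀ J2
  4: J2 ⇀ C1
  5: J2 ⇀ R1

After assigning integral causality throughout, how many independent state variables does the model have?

b3 |J2  (Se1: effort source, stroke at far end)
b2 |I1  (I1 integral (f out))
b0 |J1  (common-f at J1 fixed by 2)
b1 |TF1  (through TF1, causality passes straight; one stroke at TF1)
b4 |J2  (1-jn J2 has f-setter on 1)
b5 |J2  (1-jn J2 has f-setter on 1)

2  (C1, I1 all integral)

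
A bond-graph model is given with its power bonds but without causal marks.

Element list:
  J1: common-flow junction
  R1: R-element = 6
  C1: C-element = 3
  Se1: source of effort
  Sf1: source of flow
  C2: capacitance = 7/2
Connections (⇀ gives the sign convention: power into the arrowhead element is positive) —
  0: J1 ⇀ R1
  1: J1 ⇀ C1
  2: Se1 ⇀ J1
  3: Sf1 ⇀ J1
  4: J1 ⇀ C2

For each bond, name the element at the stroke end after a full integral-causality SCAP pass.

b0 →J1
b1 →J1
b2 →J1
b3 →Sf1
b4 →J1

b2 stroke→J1  (Se1 fixes effort; stroke away)
b3 stroke→Sf1  (Sf1: flow source, stroke at near end)
b0 stroke→J1  (1-jn J1 has f-setter on 3)
b1 stroke→J1  (J1 flow already set via bond 3)
b4 stroke→J1  (J1 flow already set via bond 3)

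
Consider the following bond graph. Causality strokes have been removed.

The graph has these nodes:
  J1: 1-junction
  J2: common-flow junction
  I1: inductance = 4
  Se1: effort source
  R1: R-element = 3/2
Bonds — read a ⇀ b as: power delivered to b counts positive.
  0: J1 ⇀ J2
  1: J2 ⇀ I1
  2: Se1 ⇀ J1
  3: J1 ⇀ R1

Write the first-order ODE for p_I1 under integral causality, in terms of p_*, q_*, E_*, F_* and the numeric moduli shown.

b2 →J1  (source Se1 imposes e)
b1 →I1  (I1 outputs flow p/I1)
b0 →J2  (J2 flow already set via bond 1)
b3 →J1  (1-jn J1 has f-setter on 0)

dp_I1/dt = E_Se1 - 3*p_I1/8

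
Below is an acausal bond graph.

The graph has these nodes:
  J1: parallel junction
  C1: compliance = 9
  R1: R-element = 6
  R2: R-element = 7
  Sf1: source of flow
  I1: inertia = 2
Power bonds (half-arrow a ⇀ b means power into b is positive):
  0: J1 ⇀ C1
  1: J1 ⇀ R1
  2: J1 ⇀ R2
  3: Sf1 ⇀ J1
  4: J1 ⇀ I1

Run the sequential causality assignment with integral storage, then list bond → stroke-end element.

#0 |J1
#1 |R1
#2 |R2
#3 |Sf1
#4 |I1

#3 stroke→Sf1  (Sf1: flow source, stroke at near end)
#0 stroke→J1  (C1 outputs effort q/C1)
#1 stroke→R1  (J1 effort already set via bond 0)
#2 stroke→R2  (J1 effort already set via bond 0)
#4 stroke→I1  (common-e at J1 fixed by 0)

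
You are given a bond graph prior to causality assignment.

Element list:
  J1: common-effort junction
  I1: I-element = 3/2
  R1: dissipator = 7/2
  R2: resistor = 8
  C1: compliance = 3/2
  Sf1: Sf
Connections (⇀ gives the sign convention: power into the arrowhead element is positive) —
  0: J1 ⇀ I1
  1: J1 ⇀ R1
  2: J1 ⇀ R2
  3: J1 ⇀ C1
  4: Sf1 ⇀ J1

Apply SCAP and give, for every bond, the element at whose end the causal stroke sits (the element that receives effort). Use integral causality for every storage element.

b4 →Sf1  (Sf1 (Sf) sets flow on bond)
b0 →I1  (prefer integral on I1)
b3 →J1  (C1 outputs effort q/C1)
b1 →R1  (0-jn J1 has e-setter on 3)
b2 →R2  (J1 effort already set via bond 3)

b0 →I1
b1 →R1
b2 →R2
b3 →J1
b4 →Sf1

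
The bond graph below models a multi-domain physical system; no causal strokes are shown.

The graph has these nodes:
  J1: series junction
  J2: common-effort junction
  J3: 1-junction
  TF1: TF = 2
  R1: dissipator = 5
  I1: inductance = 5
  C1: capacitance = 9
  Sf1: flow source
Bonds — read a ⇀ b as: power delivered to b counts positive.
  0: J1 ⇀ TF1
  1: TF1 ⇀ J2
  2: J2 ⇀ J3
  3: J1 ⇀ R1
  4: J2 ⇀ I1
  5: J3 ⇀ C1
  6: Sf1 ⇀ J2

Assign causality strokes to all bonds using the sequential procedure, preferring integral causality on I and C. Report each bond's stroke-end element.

#6 stroke→Sf1  (Sf1: flow source, stroke at near end)
#4 stroke→I1  (prefer integral on I1)
#5 stroke→J3  (C1 outputs effort q/C1)
#2 stroke→J2  (J3 needs exactly one f-in)
#1 stroke→TF1  (J2 effort already set via bond 2)
#0 stroke→J1  (TF TF1: opposite of bond 1)
#3 stroke→R1  (closing 1-jn rule on J1)

bond 0 |J1
bond 1 |TF1
bond 2 |J2
bond 3 |R1
bond 4 |I1
bond 5 |J3
bond 6 |Sf1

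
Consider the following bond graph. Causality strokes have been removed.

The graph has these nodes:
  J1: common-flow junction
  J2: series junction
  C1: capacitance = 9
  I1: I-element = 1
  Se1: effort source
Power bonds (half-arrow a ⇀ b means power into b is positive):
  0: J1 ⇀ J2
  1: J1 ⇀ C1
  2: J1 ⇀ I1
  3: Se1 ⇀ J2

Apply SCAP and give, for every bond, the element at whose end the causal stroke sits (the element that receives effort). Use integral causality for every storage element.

#3 |J2  (Se1 (Se) sets effort on bond)
#0 |J1  (J2 needs exactly one f-in)
#1 |J1  (C1: C, integral causality)
#2 |I1  (J1 needs exactly one f-in)

bond 0 →J1
bond 1 →J1
bond 2 →I1
bond 3 →J2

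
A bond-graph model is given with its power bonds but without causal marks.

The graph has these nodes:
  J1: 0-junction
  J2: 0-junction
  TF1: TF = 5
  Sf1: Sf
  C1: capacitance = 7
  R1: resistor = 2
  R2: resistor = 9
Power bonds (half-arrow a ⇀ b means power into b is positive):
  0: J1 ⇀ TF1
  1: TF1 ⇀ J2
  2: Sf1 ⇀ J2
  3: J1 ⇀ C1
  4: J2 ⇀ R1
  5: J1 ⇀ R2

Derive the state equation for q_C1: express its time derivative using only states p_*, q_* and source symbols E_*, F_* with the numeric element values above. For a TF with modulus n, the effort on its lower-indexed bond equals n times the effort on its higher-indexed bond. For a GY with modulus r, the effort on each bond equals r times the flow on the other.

b2 stroke at Sf1  (Sf1 (Sf) sets flow on bond)
b3 stroke at J1  (C1: C, integral causality)
b0 stroke at TF1  (0-jn J1 has e-setter on 3)
b5 stroke at R2  (common-e at J1 fixed by 3)
b1 stroke at J2  (TF1 one-in-one-out from 0)
b4 stroke at R1  (common-e at J2 fixed by 1)

dq_C1/dt = F_Sf1/5 - 59*q_C1/3150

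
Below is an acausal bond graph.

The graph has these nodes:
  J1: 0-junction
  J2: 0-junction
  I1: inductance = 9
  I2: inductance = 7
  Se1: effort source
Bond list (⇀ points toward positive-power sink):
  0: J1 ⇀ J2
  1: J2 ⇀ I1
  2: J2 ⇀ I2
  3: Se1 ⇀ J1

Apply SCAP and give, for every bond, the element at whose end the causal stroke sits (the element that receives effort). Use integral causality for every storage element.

bond 3 stroke→J1  (Se1 fixes effort; stroke away)
bond 0 stroke→J2  (J1: bond 3 brought effort, rest push out)
bond 1 stroke→I1  (0-jn J2 has e-setter on 0)
bond 2 stroke→I2  (J2: bond 0 brought effort, rest push out)

bond 0 stroke→J2
bond 1 stroke→I1
bond 2 stroke→I2
bond 3 stroke→J1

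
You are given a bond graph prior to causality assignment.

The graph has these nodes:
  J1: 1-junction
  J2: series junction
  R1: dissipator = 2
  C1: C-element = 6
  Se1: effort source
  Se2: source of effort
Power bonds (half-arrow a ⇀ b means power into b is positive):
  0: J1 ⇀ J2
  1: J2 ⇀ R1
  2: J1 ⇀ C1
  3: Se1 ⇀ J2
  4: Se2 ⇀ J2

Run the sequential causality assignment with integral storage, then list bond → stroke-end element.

bond 0 →J2
bond 1 →R1
bond 2 →J1
bond 3 →J2
bond 4 →J2

β3 stroke at J2  (Se1: effort source, stroke at far end)
β4 stroke at J2  (Se2 fixes effort; stroke away)
β2 stroke at J1  (C1 integral (e out))
β0 stroke at J2  (J1: last free bond brings flow in)
β1 stroke at R1  (J2 needs exactly one f-in)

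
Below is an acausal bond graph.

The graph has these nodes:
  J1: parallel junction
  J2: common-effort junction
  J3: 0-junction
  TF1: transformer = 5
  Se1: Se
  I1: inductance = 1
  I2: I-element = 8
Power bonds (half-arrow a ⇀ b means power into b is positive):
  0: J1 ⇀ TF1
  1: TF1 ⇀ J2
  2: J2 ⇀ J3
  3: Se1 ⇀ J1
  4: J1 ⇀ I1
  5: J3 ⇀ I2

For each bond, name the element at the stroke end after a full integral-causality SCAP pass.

b3 |J1  (Se1 fixes effort; stroke away)
b0 |TF1  (common-e at J1 fixed by 3)
b4 |I1  (J1: bond 3 brought effort, rest push out)
b1 |J2  (TF1 one-in-one-out from 0)
b2 |J3  (0-jn J2 has e-setter on 1)
b5 |I2  (0-jn J3 has e-setter on 2)

#0 stroke at TF1
#1 stroke at J2
#2 stroke at J3
#3 stroke at J1
#4 stroke at I1
#5 stroke at I2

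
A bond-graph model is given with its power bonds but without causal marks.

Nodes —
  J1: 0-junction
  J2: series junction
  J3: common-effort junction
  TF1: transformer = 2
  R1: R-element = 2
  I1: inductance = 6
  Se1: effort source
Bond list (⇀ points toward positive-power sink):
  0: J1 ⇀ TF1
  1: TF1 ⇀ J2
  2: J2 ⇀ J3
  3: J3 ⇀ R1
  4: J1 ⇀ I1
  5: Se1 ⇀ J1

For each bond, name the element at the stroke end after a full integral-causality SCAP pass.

bond 5 stroke→J1  (Se1: effort source, stroke at far end)
bond 0 stroke→TF1  (0-jn J1 has e-setter on 5)
bond 4 stroke→I1  (0-jn J1 has e-setter on 5)
bond 1 stroke→J2  (TF1: transformer flips bond 0)
bond 2 stroke→J3  (J2: last free bond brings flow in)
bond 3 stroke→R1  (J3: bond 2 brought effort, rest push out)

#0 →TF1
#1 →J2
#2 →J3
#3 →R1
#4 →I1
#5 →J1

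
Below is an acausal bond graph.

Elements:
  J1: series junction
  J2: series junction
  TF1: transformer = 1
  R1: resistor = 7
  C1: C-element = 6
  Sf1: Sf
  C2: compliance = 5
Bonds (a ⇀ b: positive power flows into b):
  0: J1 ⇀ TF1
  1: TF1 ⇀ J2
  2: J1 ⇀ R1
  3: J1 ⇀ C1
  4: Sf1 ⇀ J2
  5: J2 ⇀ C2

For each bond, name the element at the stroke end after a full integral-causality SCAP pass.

bond 0 stroke at TF1
bond 1 stroke at J2
bond 2 stroke at J1
bond 3 stroke at J1
bond 4 stroke at Sf1
bond 5 stroke at J2

β4 stroke→Sf1  (source Sf1 imposes f)
β1 stroke→J2  (J2 flow already set via bond 4)
β5 stroke→J2  (J2 flow already set via bond 4)
β0 stroke→TF1  (through TF1, causality passes straight; one stroke at TF1)
β2 stroke→J1  (common-f at J1 fixed by 0)
β3 stroke→J1  (J1 flow already set via bond 0)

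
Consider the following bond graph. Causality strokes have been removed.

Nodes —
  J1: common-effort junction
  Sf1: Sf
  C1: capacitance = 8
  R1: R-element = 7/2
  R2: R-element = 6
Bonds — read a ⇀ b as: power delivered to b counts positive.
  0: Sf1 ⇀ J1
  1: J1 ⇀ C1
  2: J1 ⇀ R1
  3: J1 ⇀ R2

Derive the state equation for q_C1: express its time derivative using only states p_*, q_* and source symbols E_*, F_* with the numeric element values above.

dq_C1/dt = F_Sf1 - 19*q_C1/336

b0 stroke→Sf1  (Sf1 (Sf) sets flow on bond)
b1 stroke→J1  (C1 outputs effort q/C1)
b2 stroke→R1  (0-jn J1 has e-setter on 1)
b3 stroke→R2  (J1: bond 1 brought effort, rest push out)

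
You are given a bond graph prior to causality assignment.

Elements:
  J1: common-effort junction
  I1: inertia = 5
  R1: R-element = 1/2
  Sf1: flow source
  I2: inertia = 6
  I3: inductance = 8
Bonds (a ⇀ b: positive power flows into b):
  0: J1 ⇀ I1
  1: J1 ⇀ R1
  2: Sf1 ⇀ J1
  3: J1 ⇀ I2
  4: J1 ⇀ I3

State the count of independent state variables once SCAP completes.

β2 →Sf1  (source Sf1 imposes f)
β0 →I1  (I1 integral (f out))
β3 →I2  (prefer integral on I2)
β4 →I3  (I3 integral (f out))
β1 →J1  (closing 0-jn rule on J1)

3  (I1, I2, I3 all integral)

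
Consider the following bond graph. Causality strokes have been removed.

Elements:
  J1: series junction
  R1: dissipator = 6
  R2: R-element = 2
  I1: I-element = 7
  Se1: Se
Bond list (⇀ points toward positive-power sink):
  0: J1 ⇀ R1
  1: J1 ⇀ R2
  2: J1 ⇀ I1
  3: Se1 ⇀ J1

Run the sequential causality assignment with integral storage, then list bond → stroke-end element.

#0 |J1
#1 |J1
#2 |I1
#3 |J1

b3 stroke→J1  (source Se1 imposes e)
b2 stroke→I1  (I1 outputs flow p/I1)
b0 stroke→J1  (1-jn J1 has f-setter on 2)
b1 stroke→J1  (common-f at J1 fixed by 2)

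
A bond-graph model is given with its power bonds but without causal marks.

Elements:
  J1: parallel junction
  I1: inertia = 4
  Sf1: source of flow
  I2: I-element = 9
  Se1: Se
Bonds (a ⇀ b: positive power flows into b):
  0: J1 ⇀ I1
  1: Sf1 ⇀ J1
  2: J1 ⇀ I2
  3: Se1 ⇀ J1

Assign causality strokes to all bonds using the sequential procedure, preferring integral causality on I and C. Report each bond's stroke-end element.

b1 stroke at Sf1  (source Sf1 imposes f)
b3 stroke at J1  (Se1 (Se) sets effort on bond)
b0 stroke at I1  (J1 effort already set via bond 3)
b2 stroke at I2  (0-jn J1 has e-setter on 3)

b0 →I1
b1 →Sf1
b2 →I2
b3 →J1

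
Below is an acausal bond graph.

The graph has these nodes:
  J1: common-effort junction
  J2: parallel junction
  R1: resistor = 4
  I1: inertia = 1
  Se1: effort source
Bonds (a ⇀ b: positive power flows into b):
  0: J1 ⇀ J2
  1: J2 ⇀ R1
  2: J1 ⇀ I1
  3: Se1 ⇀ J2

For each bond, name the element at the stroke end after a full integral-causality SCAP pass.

#0 stroke→J1
#1 stroke→R1
#2 stroke→I1
#3 stroke→J2

bond 3 stroke at J2  (Se1: effort source, stroke at far end)
bond 0 stroke at J1  (J2 effort already set via bond 3)
bond 1 stroke at R1  (common-e at J2 fixed by 3)
bond 2 stroke at I1  (0-jn J1 has e-setter on 0)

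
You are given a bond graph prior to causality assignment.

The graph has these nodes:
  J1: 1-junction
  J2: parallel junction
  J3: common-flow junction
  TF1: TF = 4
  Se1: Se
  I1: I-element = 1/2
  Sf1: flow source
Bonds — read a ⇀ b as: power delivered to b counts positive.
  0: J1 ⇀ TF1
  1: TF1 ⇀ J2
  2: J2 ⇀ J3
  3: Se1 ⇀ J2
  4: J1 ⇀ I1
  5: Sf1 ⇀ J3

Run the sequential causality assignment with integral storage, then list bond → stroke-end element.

#3 stroke at J2  (Se1: effort source, stroke at far end)
#5 stroke at Sf1  (Sf1 (Sf) sets flow on bond)
#1 stroke at TF1  (J2 effort already set via bond 3)
#2 stroke at J3  (J2: bond 3 brought effort, rest push out)
#0 stroke at J1  (through TF1, causality passes straight; one stroke at TF1)
#4 stroke at I1  (closing 1-jn rule on J1)

bond 0 stroke at J1
bond 1 stroke at TF1
bond 2 stroke at J3
bond 3 stroke at J2
bond 4 stroke at I1
bond 5 stroke at Sf1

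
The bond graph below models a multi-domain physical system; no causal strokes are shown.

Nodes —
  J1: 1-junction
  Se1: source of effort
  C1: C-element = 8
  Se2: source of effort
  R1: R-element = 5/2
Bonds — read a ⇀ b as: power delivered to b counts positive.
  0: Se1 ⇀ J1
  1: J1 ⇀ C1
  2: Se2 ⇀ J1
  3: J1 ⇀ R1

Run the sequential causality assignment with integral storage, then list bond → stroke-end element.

b0 stroke at J1
b1 stroke at J1
b2 stroke at J1
b3 stroke at R1

β0 →J1  (Se1 fixes effort; stroke away)
β2 →J1  (Se2 (Se) sets effort on bond)
β1 →J1  (C1 integral (e out))
β3 →R1  (only one flow-in slot at J1)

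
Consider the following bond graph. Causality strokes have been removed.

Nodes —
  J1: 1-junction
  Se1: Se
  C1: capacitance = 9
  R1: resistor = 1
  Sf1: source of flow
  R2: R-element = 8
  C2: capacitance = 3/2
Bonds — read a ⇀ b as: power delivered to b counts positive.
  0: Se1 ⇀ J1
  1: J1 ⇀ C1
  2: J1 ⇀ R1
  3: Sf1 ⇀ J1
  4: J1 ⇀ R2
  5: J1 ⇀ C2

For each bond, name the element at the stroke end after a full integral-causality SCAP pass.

#0 stroke→J1  (Se1 (Se) sets effort on bond)
#3 stroke→Sf1  (source Sf1 imposes f)
#1 stroke→J1  (1-jn J1 has f-setter on 3)
#2 stroke→J1  (J1 flow already set via bond 3)
#4 stroke→J1  (J1: bond 3 brought flow, rest push out)
#5 stroke→J1  (J1: bond 3 brought flow, rest push out)

β0 stroke→J1
β1 stroke→J1
β2 stroke→J1
β3 stroke→Sf1
β4 stroke→J1
β5 stroke→J1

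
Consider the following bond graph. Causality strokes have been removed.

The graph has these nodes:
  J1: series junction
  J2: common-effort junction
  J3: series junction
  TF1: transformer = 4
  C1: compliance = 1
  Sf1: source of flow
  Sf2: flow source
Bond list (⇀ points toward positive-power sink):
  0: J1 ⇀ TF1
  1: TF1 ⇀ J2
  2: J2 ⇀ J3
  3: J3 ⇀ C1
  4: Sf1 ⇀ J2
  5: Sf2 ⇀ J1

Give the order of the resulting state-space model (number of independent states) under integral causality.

1  (C1 all integral)

#4 |Sf1  (Sf1: flow source, stroke at near end)
#5 |Sf2  (Sf2: flow source, stroke at near end)
#0 |J1  (J1: bond 5 brought flow, rest push out)
#1 |TF1  (TF1: transformer flips bond 0)
#2 |J2  (only one effort-in slot at J2)
#3 |J3  (1-jn J3 has f-setter on 2)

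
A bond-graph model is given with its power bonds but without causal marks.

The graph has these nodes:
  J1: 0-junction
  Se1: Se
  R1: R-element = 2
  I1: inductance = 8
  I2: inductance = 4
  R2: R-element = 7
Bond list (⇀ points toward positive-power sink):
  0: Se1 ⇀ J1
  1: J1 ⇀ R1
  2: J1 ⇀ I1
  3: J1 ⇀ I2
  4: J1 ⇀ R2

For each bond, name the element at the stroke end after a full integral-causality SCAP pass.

β0 stroke→J1  (Se1 fixes effort; stroke away)
β1 stroke→R1  (J1: bond 0 brought effort, rest push out)
β2 stroke→I1  (0-jn J1 has e-setter on 0)
β3 stroke→I2  (J1 effort already set via bond 0)
β4 stroke→R2  (common-e at J1 fixed by 0)

β0 |J1
β1 |R1
β2 |I1
β3 |I2
β4 |R2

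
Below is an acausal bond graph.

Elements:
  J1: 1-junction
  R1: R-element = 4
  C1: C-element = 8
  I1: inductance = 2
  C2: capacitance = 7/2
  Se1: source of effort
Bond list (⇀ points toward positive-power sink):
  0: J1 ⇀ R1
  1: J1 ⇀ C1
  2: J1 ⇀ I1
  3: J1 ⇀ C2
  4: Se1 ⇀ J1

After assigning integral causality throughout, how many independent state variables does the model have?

β4 stroke at J1  (Se1 fixes effort; stroke away)
β1 stroke at J1  (C1 outputs effort q/C1)
β2 stroke at I1  (prefer integral on I1)
β0 stroke at J1  (J1: bond 2 brought flow, rest push out)
β3 stroke at J1  (1-jn J1 has f-setter on 2)

3  (C1, C2, I1 all integral)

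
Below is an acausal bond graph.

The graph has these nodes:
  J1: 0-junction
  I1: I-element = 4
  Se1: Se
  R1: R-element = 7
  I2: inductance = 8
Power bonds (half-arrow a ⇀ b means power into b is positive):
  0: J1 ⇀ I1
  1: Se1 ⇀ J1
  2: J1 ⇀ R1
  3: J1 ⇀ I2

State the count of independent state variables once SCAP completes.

2  (I1, I2 all integral)

β1 stroke→J1  (Se1: effort source, stroke at far end)
β0 stroke→I1  (0-jn J1 has e-setter on 1)
β2 stroke→R1  (common-e at J1 fixed by 1)
β3 stroke→I2  (J1 effort already set via bond 1)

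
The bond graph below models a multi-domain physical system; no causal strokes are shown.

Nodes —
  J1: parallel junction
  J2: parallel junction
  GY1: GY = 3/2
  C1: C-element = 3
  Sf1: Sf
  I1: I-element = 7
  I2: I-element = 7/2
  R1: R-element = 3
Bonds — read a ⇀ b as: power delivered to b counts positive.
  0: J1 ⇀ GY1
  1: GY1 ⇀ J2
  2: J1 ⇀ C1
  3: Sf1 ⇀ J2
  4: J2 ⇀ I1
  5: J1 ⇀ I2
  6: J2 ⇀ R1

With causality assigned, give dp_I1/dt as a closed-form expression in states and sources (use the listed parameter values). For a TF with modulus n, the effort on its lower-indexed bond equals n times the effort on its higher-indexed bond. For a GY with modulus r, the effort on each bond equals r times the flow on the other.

dp_I1/dt = 3*F_Sf1 - 3*p_I1/7 + 2*q_C1/3

bond 3 |Sf1  (source Sf1 imposes f)
bond 2 |J1  (prefer integral on C1)
bond 0 |GY1  (0-jn J1 has e-setter on 2)
bond 5 |I2  (J1 effort already set via bond 2)
bond 1 |GY1  (GY1: gyrator matches bond 0)
bond 4 |I1  (I1: I, integral causality)
bond 6 |J2  (only one effort-in slot at J2)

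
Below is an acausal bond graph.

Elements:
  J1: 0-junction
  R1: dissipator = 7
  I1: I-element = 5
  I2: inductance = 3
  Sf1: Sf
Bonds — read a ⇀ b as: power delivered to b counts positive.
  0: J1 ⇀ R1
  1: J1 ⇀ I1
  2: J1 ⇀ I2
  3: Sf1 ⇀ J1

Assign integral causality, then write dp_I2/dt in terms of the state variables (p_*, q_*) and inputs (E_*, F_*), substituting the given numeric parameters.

bond 3 stroke→Sf1  (source Sf1 imposes f)
bond 1 stroke→I1  (I1: I, integral causality)
bond 2 stroke→I2  (I2 integral (f out))
bond 0 stroke→J1  (J1 needs exactly one e-in)

dp_I2/dt = 7*F_Sf1 - 7*p_I1/5 - 7*p_I2/3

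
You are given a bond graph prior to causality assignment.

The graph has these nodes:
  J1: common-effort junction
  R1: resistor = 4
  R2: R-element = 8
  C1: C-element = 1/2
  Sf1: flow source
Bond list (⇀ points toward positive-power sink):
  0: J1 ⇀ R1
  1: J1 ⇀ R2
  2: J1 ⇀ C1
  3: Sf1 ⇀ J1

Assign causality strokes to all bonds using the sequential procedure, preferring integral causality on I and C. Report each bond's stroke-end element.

b0 →R1
b1 →R2
b2 →J1
b3 →Sf1

bond 3 →Sf1  (Sf1: flow source, stroke at near end)
bond 2 →J1  (C1 outputs effort q/C1)
bond 0 →R1  (common-e at J1 fixed by 2)
bond 1 →R2  (J1 effort already set via bond 2)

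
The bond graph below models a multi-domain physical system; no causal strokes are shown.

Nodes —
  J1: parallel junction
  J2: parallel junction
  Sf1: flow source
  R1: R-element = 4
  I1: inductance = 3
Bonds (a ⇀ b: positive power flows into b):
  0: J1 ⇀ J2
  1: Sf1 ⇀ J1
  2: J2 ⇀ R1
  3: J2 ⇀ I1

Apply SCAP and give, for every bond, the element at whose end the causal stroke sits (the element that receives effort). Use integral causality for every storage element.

β0 stroke→J1
β1 stroke→Sf1
β2 stroke→J2
β3 stroke→I1

b1 |Sf1  (Sf1 fixes flow; stroke at Sf1)
b0 |J1  (J1: last free bond brings effort in)
b3 |I1  (prefer integral on I1)
b2 |J2  (J2: last free bond brings effort in)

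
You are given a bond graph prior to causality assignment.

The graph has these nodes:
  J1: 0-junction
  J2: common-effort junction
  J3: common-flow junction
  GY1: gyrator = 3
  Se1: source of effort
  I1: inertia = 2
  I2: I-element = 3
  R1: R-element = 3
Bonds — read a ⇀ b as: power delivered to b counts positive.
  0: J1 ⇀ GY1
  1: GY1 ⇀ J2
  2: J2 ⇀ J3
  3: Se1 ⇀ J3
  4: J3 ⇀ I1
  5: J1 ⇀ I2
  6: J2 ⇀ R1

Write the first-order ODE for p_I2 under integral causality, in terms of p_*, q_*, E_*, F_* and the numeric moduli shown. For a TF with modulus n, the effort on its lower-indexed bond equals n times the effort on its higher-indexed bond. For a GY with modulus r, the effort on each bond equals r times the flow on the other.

β3 stroke at J3  (Se1 (Se) sets effort on bond)
β4 stroke at I1  (prefer integral on I1)
β2 stroke at J3  (J3: bond 4 brought flow, rest push out)
β5 stroke at I2  (prefer integral on I2)
β0 stroke at J1  (J1: last free bond brings effort in)
β1 stroke at J2  (GY1 both-in/both-out from 0)
β6 stroke at R1  (common-e at J2 fixed by 1)

dp_I2/dt = 3*p_I1/2 - p_I2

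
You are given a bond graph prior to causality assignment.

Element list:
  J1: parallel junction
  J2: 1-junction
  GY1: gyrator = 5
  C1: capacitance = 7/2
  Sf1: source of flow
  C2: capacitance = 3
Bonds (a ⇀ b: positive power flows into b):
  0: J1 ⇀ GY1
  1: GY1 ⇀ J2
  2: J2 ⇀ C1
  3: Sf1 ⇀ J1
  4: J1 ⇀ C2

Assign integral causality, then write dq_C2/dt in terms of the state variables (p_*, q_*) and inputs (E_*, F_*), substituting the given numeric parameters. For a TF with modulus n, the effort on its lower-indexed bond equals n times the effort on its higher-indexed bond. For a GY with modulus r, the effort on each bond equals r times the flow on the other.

dq_C2/dt = F_Sf1 - 2*q_C1/35

#3 →Sf1  (Sf1 (Sf) sets flow on bond)
#2 →J2  (prefer integral on C1)
#1 →GY1  (closing 1-jn rule on J2)
#0 →GY1  (GY1: gyrator matches bond 1)
#4 →J1  (J1 needs exactly one e-in)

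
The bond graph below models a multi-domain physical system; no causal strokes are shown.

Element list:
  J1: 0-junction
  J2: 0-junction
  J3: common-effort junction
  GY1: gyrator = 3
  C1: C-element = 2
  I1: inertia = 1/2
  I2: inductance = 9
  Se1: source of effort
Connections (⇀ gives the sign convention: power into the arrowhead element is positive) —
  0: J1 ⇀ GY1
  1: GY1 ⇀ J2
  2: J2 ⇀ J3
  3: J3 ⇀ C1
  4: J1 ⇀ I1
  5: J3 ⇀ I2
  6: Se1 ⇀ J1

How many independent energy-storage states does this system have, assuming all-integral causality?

3  (C1, I1, I2 all integral)

β6 stroke at J1  (Se1 (Se) sets effort on bond)
β0 stroke at GY1  (J1 effort already set via bond 6)
β4 stroke at I1  (J1: bond 6 brought effort, rest push out)
β1 stroke at GY1  (GY GY1: same side as bond 0)
β2 stroke at J2  (J2 needs exactly one e-in)
β3 stroke at J3  (C1 outputs effort q/C1)
β5 stroke at I2  (common-e at J3 fixed by 3)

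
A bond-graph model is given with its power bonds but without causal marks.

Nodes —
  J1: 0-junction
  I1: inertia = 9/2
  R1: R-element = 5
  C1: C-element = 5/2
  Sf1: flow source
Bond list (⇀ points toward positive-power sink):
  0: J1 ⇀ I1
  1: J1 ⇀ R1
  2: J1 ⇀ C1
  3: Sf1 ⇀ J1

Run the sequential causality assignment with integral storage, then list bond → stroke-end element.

#3 →Sf1  (Sf1 (Sf) sets flow on bond)
#0 →I1  (I1 integral (f out))
#2 →J1  (C1 integral (e out))
#1 →R1  (J1 effort already set via bond 2)

bond 0 →I1
bond 1 →R1
bond 2 →J1
bond 3 →Sf1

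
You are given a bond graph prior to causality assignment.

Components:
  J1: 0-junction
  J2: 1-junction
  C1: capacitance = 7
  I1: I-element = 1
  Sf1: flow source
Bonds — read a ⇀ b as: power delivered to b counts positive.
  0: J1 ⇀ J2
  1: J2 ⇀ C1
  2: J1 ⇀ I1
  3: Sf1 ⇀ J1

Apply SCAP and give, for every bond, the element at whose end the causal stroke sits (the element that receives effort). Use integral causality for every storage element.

bond 0 →J1
bond 1 →J2
bond 2 →I1
bond 3 →Sf1

β3 stroke at Sf1  (Sf1 (Sf) sets flow on bond)
β1 stroke at J2  (C1 outputs effort q/C1)
β0 stroke at J1  (closing 1-jn rule on J2)
β2 stroke at I1  (common-e at J1 fixed by 0)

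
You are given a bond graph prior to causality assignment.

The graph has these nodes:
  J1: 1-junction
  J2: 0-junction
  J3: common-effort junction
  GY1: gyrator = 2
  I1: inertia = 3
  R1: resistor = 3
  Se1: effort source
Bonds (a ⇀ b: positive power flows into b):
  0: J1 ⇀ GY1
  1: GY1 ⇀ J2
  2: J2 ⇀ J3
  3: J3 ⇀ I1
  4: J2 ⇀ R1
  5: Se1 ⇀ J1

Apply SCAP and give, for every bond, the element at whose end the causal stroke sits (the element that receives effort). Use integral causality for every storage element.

bond 0 →GY1
bond 1 →GY1
bond 2 →J3
bond 3 →I1
bond 4 →J2
bond 5 →J1

b5 |J1  (Se1 fixes effort; stroke away)
b0 |GY1  (J1 needs exactly one f-in)
b1 |GY1  (GY GY1: same side as bond 0)
b3 |I1  (prefer integral on I1)
b2 |J3  (J3 needs exactly one e-in)
b4 |J2  (closing 0-jn rule on J2)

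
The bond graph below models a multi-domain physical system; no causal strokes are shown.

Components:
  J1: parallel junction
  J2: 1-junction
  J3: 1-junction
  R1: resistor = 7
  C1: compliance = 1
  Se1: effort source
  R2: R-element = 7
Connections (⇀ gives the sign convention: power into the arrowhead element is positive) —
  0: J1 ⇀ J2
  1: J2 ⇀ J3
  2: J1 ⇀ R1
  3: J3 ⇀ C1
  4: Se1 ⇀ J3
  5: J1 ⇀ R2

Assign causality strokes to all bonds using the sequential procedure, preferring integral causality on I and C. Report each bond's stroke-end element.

β4 stroke→J3  (Se1: effort source, stroke at far end)
β3 stroke→J3  (C1: C, integral causality)
β1 stroke→J2  (closing 1-jn rule on J3)
β0 stroke→J1  (J2 needs exactly one f-in)
β2 stroke→R1  (common-e at J1 fixed by 0)
β5 stroke→R2  (0-jn J1 has e-setter on 0)

bond 0 →J1
bond 1 →J2
bond 2 →R1
bond 3 →J3
bond 4 →J3
bond 5 →R2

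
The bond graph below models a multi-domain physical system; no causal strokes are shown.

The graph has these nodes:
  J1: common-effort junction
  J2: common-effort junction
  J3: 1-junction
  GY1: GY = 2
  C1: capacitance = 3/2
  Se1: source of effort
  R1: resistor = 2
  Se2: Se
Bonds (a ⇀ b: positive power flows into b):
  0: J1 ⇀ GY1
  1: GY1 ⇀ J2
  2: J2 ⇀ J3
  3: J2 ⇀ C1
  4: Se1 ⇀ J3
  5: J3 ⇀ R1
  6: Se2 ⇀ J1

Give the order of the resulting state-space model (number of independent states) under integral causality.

1  (C1 all integral)

#4 stroke→J3  (source Se1 imposes e)
#6 stroke→J1  (source Se2 imposes e)
#0 stroke→GY1  (0-jn J1 has e-setter on 6)
#1 stroke→GY1  (through GY1, causality inverts; strokes same side of GY1)
#3 stroke→J2  (C1 outputs effort q/C1)
#2 stroke→J3  (common-e at J2 fixed by 3)
#5 stroke→R1  (only one flow-in slot at J3)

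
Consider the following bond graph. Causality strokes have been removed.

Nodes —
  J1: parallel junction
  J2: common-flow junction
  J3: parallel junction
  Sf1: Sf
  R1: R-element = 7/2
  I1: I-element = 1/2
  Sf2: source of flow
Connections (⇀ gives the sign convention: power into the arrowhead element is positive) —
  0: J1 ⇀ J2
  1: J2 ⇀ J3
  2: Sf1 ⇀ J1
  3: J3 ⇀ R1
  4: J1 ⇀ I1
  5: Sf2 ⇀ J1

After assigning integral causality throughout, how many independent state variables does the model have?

b2 |Sf1  (source Sf1 imposes f)
b5 |Sf2  (Sf2 fixes flow; stroke at Sf2)
b4 |I1  (prefer integral on I1)
b0 |J1  (only one effort-in slot at J1)
b1 |J2  (J2: bond 0 brought flow, rest push out)
b3 |J3  (J3: last free bond brings effort in)

1  (I1 all integral)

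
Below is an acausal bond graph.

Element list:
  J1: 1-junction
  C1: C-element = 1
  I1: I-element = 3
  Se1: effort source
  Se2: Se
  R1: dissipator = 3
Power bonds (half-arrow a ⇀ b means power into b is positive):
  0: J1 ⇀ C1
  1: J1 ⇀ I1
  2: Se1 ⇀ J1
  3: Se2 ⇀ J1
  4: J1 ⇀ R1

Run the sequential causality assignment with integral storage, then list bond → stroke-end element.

bond 0 stroke at J1
bond 1 stroke at I1
bond 2 stroke at J1
bond 3 stroke at J1
bond 4 stroke at J1

#2 →J1  (Se1: effort source, stroke at far end)
#3 →J1  (Se2 (Se) sets effort on bond)
#0 →J1  (C1 outputs effort q/C1)
#1 →I1  (I1: I, integral causality)
#4 →J1  (common-f at J1 fixed by 1)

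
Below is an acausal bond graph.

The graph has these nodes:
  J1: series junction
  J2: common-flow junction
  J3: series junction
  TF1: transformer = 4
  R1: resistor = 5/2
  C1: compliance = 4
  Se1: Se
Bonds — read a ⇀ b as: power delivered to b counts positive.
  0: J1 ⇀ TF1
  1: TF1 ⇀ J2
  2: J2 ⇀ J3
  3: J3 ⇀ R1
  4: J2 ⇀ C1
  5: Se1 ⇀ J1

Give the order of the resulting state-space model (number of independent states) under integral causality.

1  (C1 all integral)

bond 5 →J1  (Se1: effort source, stroke at far end)
bond 0 →TF1  (closing 1-jn rule on J1)
bond 1 →J2  (through TF1, causality passes straight; one stroke at TF1)
bond 4 →J2  (C1 outputs effort q/C1)
bond 2 →J3  (closing 1-jn rule on J2)
bond 3 →R1  (closing 1-jn rule on J3)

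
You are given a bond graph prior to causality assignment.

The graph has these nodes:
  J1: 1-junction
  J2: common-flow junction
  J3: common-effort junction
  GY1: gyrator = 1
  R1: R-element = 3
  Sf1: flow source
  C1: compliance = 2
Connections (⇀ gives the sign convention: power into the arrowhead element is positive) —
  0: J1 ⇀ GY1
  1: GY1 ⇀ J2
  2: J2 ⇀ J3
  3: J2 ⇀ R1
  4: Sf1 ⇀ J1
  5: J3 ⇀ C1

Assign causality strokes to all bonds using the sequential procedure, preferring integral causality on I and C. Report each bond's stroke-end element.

β4 stroke→Sf1  (Sf1 fixes flow; stroke at Sf1)
β0 stroke→J1  (J1 flow already set via bond 4)
β1 stroke→J2  (GY1: gyrator matches bond 0)
β5 stroke→J3  (C1 integral (e out))
β2 stroke→J2  (J3: bond 5 brought effort, rest push out)
β3 stroke→R1  (J2 needs exactly one f-in)

#0 stroke at J1
#1 stroke at J2
#2 stroke at J2
#3 stroke at R1
#4 stroke at Sf1
#5 stroke at J3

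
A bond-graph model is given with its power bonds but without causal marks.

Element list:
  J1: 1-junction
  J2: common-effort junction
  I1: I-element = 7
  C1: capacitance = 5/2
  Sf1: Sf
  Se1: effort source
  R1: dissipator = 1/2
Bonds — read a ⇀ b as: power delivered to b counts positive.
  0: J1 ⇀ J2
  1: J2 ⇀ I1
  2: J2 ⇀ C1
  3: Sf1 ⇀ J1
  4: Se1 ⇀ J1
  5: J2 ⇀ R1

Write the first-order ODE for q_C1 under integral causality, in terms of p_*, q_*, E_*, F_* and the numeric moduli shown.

dq_C1/dt = F_Sf1 - p_I1/7 - 4*q_C1/5

b3 →Sf1  (Sf1 fixes flow; stroke at Sf1)
b4 →J1  (source Se1 imposes e)
b0 →J1  (J1: bond 3 brought flow, rest push out)
b1 →I1  (I1 integral (f out))
b2 →J2  (C1: C, integral causality)
b5 →R1  (J2: bond 2 brought effort, rest push out)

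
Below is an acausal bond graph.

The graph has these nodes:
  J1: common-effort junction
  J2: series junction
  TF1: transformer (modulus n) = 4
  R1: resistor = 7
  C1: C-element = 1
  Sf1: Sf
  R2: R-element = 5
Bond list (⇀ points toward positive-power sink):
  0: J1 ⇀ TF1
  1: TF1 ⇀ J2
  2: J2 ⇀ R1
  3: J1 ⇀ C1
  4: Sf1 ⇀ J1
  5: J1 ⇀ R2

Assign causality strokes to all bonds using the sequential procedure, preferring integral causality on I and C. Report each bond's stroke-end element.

bond 4 stroke→Sf1  (Sf1 fixes flow; stroke at Sf1)
bond 3 stroke→J1  (C1 outputs effort q/C1)
bond 0 stroke→TF1  (0-jn J1 has e-setter on 3)
bond 5 stroke→R2  (J1: bond 3 brought effort, rest push out)
bond 1 stroke→J2  (TF1 one-in-one-out from 0)
bond 2 stroke→R1  (closing 1-jn rule on J2)

β0 stroke at TF1
β1 stroke at J2
β2 stroke at R1
β3 stroke at J1
β4 stroke at Sf1
β5 stroke at R2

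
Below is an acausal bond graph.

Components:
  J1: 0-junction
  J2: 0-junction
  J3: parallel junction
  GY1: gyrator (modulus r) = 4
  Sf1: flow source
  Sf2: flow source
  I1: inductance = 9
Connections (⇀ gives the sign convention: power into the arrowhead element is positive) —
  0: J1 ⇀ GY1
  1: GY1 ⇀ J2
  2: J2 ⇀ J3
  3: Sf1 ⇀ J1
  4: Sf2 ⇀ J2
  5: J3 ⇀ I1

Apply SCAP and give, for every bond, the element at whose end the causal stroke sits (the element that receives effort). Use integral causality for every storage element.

b3 stroke at Sf1  (Sf1 fixes flow; stroke at Sf1)
b4 stroke at Sf2  (Sf2 (Sf) sets flow on bond)
b0 stroke at J1  (only one effort-in slot at J1)
b1 stroke at J2  (GY1 both-in/both-out from 0)
b2 stroke at J3  (0-jn J2 has e-setter on 1)
b5 stroke at I1  (J3: bond 2 brought effort, rest push out)

#0 stroke at J1
#1 stroke at J2
#2 stroke at J3
#3 stroke at Sf1
#4 stroke at Sf2
#5 stroke at I1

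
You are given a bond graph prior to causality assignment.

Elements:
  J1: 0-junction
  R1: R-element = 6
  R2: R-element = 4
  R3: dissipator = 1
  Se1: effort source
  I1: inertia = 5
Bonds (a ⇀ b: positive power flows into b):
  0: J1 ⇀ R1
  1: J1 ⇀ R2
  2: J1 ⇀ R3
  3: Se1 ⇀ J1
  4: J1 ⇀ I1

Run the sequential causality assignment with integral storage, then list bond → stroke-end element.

b3 stroke at J1  (Se1 (Se) sets effort on bond)
b0 stroke at R1  (J1 effort already set via bond 3)
b1 stroke at R2  (common-e at J1 fixed by 3)
b2 stroke at R3  (J1: bond 3 brought effort, rest push out)
b4 stroke at I1  (J1: bond 3 brought effort, rest push out)

b0 stroke at R1
b1 stroke at R2
b2 stroke at R3
b3 stroke at J1
b4 stroke at I1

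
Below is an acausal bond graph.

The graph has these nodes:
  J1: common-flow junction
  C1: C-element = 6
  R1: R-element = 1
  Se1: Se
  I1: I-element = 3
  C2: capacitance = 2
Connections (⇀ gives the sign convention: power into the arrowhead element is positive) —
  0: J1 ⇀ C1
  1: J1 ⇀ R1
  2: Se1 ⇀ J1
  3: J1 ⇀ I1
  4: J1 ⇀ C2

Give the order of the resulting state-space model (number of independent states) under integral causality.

b2 →J1  (source Se1 imposes e)
b0 →J1  (C1: C, integral causality)
b3 →I1  (prefer integral on I1)
b1 →J1  (J1: bond 3 brought flow, rest push out)
b4 →J1  (common-f at J1 fixed by 3)

3  (C1, C2, I1 all integral)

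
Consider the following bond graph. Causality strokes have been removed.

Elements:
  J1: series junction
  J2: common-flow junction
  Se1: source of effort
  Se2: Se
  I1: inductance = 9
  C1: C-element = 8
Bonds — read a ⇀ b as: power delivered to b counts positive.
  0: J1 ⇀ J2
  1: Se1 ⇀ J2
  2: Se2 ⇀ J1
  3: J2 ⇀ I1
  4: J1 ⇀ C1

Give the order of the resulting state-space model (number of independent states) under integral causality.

2  (C1, I1 all integral)

#1 |J2  (Se1 (Se) sets effort on bond)
#2 |J1  (source Se2 imposes e)
#3 |I1  (I1 outputs flow p/I1)
#0 |J2  (J2 flow already set via bond 3)
#4 |J1  (common-f at J1 fixed by 0)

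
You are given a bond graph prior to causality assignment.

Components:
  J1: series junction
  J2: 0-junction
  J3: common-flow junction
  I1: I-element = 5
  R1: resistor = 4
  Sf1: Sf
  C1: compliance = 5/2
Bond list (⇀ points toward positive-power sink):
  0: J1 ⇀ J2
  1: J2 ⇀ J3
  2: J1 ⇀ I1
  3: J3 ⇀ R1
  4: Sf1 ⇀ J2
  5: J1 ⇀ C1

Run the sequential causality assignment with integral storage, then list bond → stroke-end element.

bond 4 →Sf1  (Sf1: flow source, stroke at near end)
bond 2 →I1  (I1 integral (f out))
bond 0 →J1  (J1 flow already set via bond 2)
bond 5 →J1  (common-f at J1 fixed by 2)
bond 1 →J2  (only one effort-in slot at J2)
bond 3 →J3  (J3: bond 1 brought flow, rest push out)

b0 stroke at J1
b1 stroke at J2
b2 stroke at I1
b3 stroke at J3
b4 stroke at Sf1
b5 stroke at J1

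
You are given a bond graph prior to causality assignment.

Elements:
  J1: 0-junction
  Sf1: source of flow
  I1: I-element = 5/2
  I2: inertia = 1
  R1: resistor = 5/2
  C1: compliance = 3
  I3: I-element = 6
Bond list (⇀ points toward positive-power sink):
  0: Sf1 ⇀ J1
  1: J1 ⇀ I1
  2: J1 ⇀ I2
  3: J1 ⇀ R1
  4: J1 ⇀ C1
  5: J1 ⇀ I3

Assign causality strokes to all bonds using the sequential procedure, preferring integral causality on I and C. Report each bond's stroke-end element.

β0 stroke at Sf1
β1 stroke at I1
β2 stroke at I2
β3 stroke at R1
β4 stroke at J1
β5 stroke at I3

b0 stroke at Sf1  (Sf1 (Sf) sets flow on bond)
b1 stroke at I1  (I1: I, integral causality)
b2 stroke at I2  (prefer integral on I2)
b4 stroke at J1  (C1 outputs effort q/C1)
b3 stroke at R1  (J1: bond 4 brought effort, rest push out)
b5 stroke at I3  (J1 effort already set via bond 4)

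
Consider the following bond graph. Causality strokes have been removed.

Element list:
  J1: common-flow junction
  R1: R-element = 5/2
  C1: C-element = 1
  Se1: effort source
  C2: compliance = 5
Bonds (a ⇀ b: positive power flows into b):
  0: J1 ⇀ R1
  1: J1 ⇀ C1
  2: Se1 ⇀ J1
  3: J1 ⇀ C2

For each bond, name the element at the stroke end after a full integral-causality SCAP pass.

b2 →J1  (Se1: effort source, stroke at far end)
b1 →J1  (C1: C, integral causality)
b3 →J1  (C2 outputs effort q/C2)
b0 →R1  (J1 needs exactly one f-in)

β0 |R1
β1 |J1
β2 |J1
β3 |J1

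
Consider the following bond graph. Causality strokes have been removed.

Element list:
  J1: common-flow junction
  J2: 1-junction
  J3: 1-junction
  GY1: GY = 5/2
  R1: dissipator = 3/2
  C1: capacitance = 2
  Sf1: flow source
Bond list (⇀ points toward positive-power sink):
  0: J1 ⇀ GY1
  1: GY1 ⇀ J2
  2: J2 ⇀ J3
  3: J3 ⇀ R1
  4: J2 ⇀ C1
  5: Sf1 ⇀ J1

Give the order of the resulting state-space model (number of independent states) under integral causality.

1  (C1 all integral)

β5 |Sf1  (Sf1 fixes flow; stroke at Sf1)
β0 |J1  (J1: bond 5 brought flow, rest push out)
β1 |J2  (GY1: gyrator matches bond 0)
β4 |J2  (C1 integral (e out))
β2 |J3  (J2: last free bond brings flow in)
β3 |R1  (closing 1-jn rule on J3)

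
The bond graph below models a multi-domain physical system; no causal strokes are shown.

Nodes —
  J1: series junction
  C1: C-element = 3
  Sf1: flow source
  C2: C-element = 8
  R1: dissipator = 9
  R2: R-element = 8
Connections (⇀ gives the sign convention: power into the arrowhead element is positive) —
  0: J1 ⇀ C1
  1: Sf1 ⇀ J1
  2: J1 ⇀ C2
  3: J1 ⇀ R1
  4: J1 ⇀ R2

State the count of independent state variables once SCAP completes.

2  (C1, C2 all integral)

bond 1 stroke→Sf1  (source Sf1 imposes f)
bond 0 stroke→J1  (J1 flow already set via bond 1)
bond 2 stroke→J1  (1-jn J1 has f-setter on 1)
bond 3 stroke→J1  (common-f at J1 fixed by 1)
bond 4 stroke→J1  (common-f at J1 fixed by 1)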